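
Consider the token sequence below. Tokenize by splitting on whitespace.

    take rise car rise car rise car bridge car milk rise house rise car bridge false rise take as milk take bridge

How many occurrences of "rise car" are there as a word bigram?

4

Scanning the 21 overlapping bigram windows for "rise car":
  position 2–3: rise car
  position 4–5: rise car
  position 6–7: rise car
  position 13–14: rise car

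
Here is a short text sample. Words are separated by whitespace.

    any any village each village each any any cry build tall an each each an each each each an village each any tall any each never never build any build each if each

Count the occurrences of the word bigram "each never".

1

Scanning the 32 overlapping bigram windows for "each never":
  position 25–26: each never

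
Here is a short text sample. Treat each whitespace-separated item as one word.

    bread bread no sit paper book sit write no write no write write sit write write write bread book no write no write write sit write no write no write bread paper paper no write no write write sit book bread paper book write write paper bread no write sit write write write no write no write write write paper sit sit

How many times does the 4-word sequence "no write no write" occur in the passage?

Scanning the 59 overlapping 4-gram windows for "no write no write":
  position 9–12: no write no write
  position 20–23: no write no write
  position 27–30: no write no write
  position 34–37: no write no write
  position 54–57: no write no write

5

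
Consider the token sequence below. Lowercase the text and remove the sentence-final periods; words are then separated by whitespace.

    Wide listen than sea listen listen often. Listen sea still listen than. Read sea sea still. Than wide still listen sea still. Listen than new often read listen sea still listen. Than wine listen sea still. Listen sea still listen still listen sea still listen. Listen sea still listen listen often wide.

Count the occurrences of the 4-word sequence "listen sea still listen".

7

Scanning the 49 overlapping 4-gram windows for "listen sea still listen":
  position 8–11: listen sea still listen
  position 20–23: listen sea still listen
  position 28–31: listen sea still listen
  position 34–37: listen sea still listen
  position 37–40: listen sea still listen
  position 42–45: listen sea still listen
  position 46–49: listen sea still listen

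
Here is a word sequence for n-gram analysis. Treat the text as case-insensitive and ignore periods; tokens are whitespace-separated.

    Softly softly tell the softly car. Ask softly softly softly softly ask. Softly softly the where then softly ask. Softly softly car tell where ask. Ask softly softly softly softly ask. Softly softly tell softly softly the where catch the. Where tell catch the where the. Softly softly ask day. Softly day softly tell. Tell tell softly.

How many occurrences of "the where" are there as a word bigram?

Scanning the 56 overlapping bigram windows for "the where":
  position 15–16: the where
  position 37–38: the where
  position 40–41: the where
  position 44–45: the where

4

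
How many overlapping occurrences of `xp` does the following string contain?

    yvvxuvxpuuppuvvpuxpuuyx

Sliding a length-2 window over the 23 characters (22 positions):
  position 7–8: xp
  position 18–19: xp

2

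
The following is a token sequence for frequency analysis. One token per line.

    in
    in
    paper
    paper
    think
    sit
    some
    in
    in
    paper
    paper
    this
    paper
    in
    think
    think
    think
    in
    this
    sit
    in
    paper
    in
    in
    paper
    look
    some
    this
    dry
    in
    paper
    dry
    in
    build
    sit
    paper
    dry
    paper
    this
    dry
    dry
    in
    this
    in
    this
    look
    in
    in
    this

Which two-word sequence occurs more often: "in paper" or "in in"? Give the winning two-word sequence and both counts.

"in paper" (5 vs 4)

"in paper": 5 occurrences
"in in": 4 occurrences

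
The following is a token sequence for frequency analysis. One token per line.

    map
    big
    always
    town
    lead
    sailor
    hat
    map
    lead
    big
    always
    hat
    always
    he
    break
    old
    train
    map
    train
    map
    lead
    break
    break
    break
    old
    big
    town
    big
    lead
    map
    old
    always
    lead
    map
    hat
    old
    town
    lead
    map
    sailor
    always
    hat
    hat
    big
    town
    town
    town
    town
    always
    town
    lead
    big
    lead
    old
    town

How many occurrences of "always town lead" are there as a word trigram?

2

Scanning the 53 overlapping trigram windows for "always town lead":
  position 3–5: always town lead
  position 49–51: always town lead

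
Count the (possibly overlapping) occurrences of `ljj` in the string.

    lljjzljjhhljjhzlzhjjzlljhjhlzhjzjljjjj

4

Sliding a length-3 window over the 38 characters (36 positions):
  position 2–4: ljj
  position 6–8: ljj
  position 11–13: ljj
  position 34–36: ljj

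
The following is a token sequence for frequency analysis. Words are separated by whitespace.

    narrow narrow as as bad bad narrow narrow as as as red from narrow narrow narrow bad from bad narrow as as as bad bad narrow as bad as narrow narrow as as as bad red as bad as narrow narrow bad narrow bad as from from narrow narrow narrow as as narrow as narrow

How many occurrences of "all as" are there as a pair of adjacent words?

0

Scanning the 54 overlapping bigram windows for "all as":
  (none found)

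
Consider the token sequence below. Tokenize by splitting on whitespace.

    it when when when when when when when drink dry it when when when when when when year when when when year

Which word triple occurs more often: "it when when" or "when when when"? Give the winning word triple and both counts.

"it when when": 2 occurrences
"when when when": 10 occurrences

"when when when" (10 vs 2)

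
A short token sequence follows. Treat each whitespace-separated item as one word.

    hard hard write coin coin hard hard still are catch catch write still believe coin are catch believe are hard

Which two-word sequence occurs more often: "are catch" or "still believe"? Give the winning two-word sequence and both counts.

"are catch": 2 occurrences
"still believe": 1 occurrence

"are catch" (2 vs 1)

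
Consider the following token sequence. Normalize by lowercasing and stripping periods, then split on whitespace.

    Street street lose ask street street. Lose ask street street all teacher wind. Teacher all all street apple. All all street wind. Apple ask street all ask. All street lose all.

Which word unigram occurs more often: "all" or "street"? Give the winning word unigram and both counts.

"street" (10 vs 8)

"all": 8 occurrences
"street": 10 occurrences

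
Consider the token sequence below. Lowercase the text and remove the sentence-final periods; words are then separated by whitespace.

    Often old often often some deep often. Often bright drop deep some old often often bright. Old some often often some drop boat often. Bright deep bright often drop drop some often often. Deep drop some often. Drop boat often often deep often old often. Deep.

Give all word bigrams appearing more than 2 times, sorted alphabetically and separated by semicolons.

Bigram counts meeting the condition (more than 2 times):
  often bright: 3
  often deep: 3
  often often: 6
  old often: 3
  some often: 3

often bright; often deep; often often; old often; some often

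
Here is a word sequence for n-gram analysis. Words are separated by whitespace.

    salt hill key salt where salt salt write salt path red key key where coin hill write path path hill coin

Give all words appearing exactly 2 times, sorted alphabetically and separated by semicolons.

Unigram counts meeting the condition (exactly 2 times):
  coin: 2
  where: 2
  write: 2

coin; where; write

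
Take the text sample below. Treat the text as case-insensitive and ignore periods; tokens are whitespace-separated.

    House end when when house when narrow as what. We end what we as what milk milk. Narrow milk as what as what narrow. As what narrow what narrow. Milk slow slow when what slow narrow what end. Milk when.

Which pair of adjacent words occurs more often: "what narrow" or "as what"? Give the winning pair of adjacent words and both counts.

"what narrow": 3 occurrences
"as what": 5 occurrences

"as what" (5 vs 3)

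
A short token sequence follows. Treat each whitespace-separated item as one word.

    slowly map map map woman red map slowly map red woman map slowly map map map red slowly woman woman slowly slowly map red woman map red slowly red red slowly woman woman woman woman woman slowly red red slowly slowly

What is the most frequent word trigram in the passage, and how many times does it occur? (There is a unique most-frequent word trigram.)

"woman woman woman", 3 times

Trigram frequencies (highest first):
  woman woman woman: 3
  slowly map map: 2
  map map map: 2
  map slowly map: 2
  slowly map red: 2
  map red woman: 2
  … (19 more, each ≤ 2)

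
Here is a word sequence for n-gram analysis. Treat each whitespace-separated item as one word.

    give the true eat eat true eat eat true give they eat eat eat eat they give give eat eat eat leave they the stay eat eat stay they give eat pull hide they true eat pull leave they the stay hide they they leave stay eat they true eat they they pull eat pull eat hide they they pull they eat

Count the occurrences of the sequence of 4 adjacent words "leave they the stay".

2

Scanning the 59 overlapping 4-gram windows for "leave they the stay":
  position 22–25: leave they the stay
  position 38–41: leave they the stay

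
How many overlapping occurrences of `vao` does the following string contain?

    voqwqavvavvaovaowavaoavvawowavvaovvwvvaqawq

Sliding a length-3 window over the 43 characters (41 positions):
  position 11–13: vao
  position 14–16: vao
  position 19–21: vao
  position 31–33: vao

4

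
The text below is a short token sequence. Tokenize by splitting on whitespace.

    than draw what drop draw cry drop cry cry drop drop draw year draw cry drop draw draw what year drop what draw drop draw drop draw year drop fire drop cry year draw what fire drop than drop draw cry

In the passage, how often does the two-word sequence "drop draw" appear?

Scanning the 40 overlapping bigram windows for "drop draw":
  position 4–5: drop draw
  position 11–12: drop draw
  position 16–17: drop draw
  position 24–25: drop draw
  position 26–27: drop draw
  position 39–40: drop draw

6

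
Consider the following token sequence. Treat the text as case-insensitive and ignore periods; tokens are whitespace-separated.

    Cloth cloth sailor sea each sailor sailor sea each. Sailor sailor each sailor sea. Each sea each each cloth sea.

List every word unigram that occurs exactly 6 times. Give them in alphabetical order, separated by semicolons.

Unigram counts meeting the condition (exactly 6 times):
  each: 6
  sailor: 6

each; sailor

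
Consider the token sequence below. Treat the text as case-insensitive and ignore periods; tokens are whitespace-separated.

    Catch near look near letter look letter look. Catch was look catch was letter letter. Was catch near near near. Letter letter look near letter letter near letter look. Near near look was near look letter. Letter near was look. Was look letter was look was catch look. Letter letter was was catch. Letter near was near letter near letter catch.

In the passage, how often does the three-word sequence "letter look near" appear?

2

Scanning the 59 overlapping trigram windows for "letter look near":
  position 22–24: letter look near
  position 28–30: letter look near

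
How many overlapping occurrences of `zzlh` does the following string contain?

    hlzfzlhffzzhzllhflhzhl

0

Sliding a length-4 window over the 22 characters (19 positions):
  (no match at any position)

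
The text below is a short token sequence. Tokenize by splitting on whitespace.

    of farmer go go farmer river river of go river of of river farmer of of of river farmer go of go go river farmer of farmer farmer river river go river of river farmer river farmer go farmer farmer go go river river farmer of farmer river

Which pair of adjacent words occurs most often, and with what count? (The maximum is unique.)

Bigram frequencies (highest first):
  river farmer: 6
  farmer go: 4
  farmer river: 4
  go river: 4
  of farmer: 3
  go go: 3
  … (10 more, each ≤ 3)

"river farmer", 6 times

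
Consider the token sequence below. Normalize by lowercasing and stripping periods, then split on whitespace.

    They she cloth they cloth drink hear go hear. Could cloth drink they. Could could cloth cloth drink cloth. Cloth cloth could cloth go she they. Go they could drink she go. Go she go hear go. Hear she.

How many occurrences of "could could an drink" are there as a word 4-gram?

Scanning the 36 overlapping 4-gram windows for "could could an drink":
  (none found)

0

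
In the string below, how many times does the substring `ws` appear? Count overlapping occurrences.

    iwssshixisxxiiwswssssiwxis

3

Sliding a length-2 window over the 26 characters (25 positions):
  position 2–3: ws
  position 15–16: ws
  position 17–18: ws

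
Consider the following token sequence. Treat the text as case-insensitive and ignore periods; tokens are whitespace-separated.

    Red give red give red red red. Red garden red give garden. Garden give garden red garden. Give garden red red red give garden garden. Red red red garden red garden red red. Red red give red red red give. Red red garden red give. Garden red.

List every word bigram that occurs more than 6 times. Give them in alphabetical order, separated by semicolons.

Bigram counts meeting the condition (more than 6 times):
  garden red: 8
  red give: 7
  red red: 13

garden red; red give; red red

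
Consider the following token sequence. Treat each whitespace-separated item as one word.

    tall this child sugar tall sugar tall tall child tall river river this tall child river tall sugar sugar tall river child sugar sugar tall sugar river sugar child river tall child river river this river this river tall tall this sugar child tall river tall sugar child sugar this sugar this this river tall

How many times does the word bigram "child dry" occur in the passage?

0

Scanning the 54 overlapping bigram windows for "child dry":
  (none found)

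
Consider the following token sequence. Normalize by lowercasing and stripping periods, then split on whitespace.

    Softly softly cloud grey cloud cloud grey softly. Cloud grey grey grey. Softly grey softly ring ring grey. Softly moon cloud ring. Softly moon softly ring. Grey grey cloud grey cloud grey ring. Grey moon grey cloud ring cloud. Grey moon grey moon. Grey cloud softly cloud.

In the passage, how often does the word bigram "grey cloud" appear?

5

Scanning the 46 overlapping bigram windows for "grey cloud":
  position 4–5: grey cloud
  position 28–29: grey cloud
  position 30–31: grey cloud
  position 36–37: grey cloud
  position 44–45: grey cloud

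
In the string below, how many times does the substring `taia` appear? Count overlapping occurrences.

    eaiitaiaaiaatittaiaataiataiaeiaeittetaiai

Sliding a length-4 window over the 41 characters (38 positions):
  position 5–8: taia
  position 16–19: taia
  position 21–24: taia
  position 25–28: taia
  position 37–40: taia

5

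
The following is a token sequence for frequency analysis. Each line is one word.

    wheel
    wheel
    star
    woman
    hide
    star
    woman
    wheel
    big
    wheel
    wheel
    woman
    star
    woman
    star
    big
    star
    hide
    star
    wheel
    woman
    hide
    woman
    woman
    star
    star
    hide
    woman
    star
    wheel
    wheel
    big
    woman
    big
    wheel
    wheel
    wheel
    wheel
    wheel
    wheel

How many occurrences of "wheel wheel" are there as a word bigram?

Scanning the 39 overlapping bigram windows for "wheel wheel":
  position 1–2: wheel wheel
  position 10–11: wheel wheel
  position 30–31: wheel wheel
  position 35–36: wheel wheel
  position 36–37: wheel wheel
  position 37–38: wheel wheel
  position 38–39: wheel wheel
  position 39–40: wheel wheel

8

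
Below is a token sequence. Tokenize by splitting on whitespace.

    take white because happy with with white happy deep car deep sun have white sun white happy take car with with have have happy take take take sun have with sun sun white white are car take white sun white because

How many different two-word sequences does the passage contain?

41 tokens → 40 bigram windows in total.
Repeated bigrams (each contributes count−1 duplicates):
  sun white: 3
  happy take: 2
  sun have: 2
  take take: 2
  take white: 2
  white because: 2
  white happy: 2
  white sun: 2
  … (1 more repeated)
10 duplicate windows → 40 − 10 = 30 distinct.

30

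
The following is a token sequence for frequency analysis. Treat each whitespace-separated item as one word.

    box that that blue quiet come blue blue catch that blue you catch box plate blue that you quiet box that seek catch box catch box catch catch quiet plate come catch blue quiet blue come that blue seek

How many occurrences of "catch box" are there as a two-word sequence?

3

Scanning the 38 overlapping bigram windows for "catch box":
  position 13–14: catch box
  position 23–24: catch box
  position 25–26: catch box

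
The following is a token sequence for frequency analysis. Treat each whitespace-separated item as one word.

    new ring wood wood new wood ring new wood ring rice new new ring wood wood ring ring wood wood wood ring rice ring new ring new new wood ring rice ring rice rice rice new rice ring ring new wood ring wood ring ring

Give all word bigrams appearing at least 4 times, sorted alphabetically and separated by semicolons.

Bigram counts meeting the condition (at least 4 times):
  new wood: 4
  ring new: 4
  ring rice: 4
  ring wood: 4
  wood ring: 7
  wood wood: 4

new wood; ring new; ring rice; ring wood; wood ring; wood wood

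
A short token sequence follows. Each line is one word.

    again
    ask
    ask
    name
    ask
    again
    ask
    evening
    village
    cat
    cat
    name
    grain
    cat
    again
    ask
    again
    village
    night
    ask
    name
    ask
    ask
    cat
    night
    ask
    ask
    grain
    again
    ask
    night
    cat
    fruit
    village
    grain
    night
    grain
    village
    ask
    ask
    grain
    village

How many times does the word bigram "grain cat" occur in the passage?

1

Scanning the 41 overlapping bigram windows for "grain cat":
  position 13–14: grain cat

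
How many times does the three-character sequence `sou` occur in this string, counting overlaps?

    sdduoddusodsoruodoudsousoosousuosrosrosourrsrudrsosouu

4

Sliding a length-3 window over the 54 characters (52 positions):
  position 21–23: sou
  position 27–29: sou
  position 39–41: sou
  position 51–53: sou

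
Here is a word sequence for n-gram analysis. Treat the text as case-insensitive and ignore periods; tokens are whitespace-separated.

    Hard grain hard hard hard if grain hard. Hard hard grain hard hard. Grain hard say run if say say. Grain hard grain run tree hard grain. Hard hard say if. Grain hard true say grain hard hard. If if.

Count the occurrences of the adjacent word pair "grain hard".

8

Scanning the 39 overlapping bigram windows for "grain hard":
  position 2–3: grain hard
  position 7–8: grain hard
  position 11–12: grain hard
  position 14–15: grain hard
  position 21–22: grain hard
  position 27–28: grain hard
  position 32–33: grain hard
  position 36–37: grain hard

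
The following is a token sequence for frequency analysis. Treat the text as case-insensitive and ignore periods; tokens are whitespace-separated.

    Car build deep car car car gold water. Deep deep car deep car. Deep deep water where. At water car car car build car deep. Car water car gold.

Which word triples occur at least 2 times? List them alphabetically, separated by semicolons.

car car car; car deep car; deep car deep

Trigram counts meeting the condition (at least 2 times):
  car car car: 2
  car deep car: 2
  deep car deep: 2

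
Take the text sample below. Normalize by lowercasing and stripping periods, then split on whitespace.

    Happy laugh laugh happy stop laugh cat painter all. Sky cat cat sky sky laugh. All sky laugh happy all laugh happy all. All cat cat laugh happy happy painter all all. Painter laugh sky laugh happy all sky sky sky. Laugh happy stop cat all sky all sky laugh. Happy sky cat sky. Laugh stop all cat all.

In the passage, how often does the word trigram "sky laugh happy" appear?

4

Scanning the 57 overlapping trigram windows for "sky laugh happy":
  position 17–19: sky laugh happy
  position 35–37: sky laugh happy
  position 41–43: sky laugh happy
  position 49–51: sky laugh happy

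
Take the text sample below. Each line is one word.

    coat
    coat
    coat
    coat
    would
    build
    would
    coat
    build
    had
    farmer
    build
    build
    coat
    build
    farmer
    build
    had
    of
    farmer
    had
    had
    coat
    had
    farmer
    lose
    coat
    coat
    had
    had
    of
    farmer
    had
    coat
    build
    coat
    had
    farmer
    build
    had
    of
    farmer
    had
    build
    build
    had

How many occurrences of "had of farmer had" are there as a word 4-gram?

Scanning the 43 overlapping 4-gram windows for "had of farmer had":
  position 18–21: had of farmer had
  position 30–33: had of farmer had
  position 40–43: had of farmer had

3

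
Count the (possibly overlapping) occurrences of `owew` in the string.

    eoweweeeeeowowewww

2

Sliding a length-4 window over the 18 characters (15 positions):
  position 2–5: owew
  position 13–16: owew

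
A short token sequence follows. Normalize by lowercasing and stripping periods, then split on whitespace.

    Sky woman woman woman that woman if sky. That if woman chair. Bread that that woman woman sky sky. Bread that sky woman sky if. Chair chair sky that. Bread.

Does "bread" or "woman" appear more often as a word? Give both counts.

"bread": 3 occurrences
"woman": 8 occurrences

"woman" (8 vs 3)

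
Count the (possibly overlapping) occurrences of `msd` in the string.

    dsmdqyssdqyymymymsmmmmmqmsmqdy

0

Sliding a length-3 window over the 30 characters (28 positions):
  (no match at any position)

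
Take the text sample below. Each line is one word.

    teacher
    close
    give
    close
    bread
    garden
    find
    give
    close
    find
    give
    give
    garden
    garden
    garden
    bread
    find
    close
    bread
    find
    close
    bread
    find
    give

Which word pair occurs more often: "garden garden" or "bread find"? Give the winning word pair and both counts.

"garden garden": 2 occurrences
"bread find": 3 occurrences

"bread find" (3 vs 2)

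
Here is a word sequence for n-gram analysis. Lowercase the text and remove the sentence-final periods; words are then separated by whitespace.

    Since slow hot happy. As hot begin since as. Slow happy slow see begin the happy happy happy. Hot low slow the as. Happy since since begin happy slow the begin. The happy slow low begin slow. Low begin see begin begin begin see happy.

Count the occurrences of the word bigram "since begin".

Scanning the 44 overlapping bigram windows for "since begin":
  position 26–27: since begin

1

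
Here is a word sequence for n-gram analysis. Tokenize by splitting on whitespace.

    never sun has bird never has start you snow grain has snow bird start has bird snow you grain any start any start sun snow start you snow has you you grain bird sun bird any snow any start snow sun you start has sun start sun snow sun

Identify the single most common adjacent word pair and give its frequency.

Bigram frequencies (highest first):
  any start: 3
  has bird: 2
  start you: 2
  you snow: 2
  start has: 2
  you grain: 2
  … (32 more, each ≤ 2)

"any start", 3 times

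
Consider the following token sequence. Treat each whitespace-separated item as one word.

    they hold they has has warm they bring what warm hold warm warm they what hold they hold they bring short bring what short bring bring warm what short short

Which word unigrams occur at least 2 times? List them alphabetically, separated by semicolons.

Unigram counts meeting the condition (at least 2 times):
  bring: 5
  has: 2
  hold: 4
  short: 4
  they: 6
  warm: 5
  what: 4

bring; has; hold; short; they; warm; what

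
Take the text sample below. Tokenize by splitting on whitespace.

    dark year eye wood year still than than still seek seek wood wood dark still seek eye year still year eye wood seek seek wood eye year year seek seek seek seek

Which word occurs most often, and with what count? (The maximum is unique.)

Unigram frequencies (highest first):
  seek: 9
  year: 6
  wood: 5
  eye: 4
  still: 4
  dark: 2
  … (1 more, each ≤ 2)

"seek", 9 times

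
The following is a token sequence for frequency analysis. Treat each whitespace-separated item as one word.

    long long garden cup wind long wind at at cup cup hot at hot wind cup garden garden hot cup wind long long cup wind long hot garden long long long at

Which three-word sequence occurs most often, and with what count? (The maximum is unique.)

Trigram frequencies (highest first):
  cup wind long: 3
  long long garden: 1
  long garden cup: 1
  garden cup wind: 1
  wind long wind: 1
  long wind at: 1
  … (22 more, each ≤ 1)

"cup wind long", 3 times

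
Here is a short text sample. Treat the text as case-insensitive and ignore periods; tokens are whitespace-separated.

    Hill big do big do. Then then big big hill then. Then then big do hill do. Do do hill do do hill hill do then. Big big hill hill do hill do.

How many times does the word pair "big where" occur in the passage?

0

Scanning the 32 overlapping bigram windows for "big where":
  (none found)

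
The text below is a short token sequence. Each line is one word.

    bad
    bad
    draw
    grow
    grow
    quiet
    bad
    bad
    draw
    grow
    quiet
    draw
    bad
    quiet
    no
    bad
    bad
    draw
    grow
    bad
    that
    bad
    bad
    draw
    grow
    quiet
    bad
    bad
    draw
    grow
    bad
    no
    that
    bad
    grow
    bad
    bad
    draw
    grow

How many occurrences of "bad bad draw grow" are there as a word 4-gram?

Scanning the 36 overlapping 4-gram windows for "bad bad draw grow":
  position 1–4: bad bad draw grow
  position 7–10: bad bad draw grow
  position 16–19: bad bad draw grow
  position 22–25: bad bad draw grow
  position 27–30: bad bad draw grow
  position 36–39: bad bad draw grow

6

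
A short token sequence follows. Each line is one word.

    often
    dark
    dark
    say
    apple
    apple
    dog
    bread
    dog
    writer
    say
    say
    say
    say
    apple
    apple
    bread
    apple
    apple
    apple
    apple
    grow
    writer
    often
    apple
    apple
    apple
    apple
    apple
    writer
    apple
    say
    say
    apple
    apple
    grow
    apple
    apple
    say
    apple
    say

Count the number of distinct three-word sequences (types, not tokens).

41 tokens → 39 trigram windows in total.
Repeated trigrams (each contributes count−1 duplicates):
  apple apple apple: 5
  say apple apple: 3
  apple apple grow: 2
  say say apple: 2
  say say say: 2
9 duplicate windows → 39 − 9 = 30 distinct.

30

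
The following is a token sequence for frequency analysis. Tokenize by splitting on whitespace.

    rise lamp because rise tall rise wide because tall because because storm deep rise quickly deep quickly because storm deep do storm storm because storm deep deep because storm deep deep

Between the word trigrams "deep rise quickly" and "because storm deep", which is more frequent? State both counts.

"because storm deep" (4 vs 1)

"deep rise quickly": 1 occurrence
"because storm deep": 4 occurrences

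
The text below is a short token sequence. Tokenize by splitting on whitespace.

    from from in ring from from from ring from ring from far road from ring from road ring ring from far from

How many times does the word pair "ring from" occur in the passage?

Scanning the 21 overlapping bigram windows for "ring from":
  position 4–5: ring from
  position 8–9: ring from
  position 10–11: ring from
  position 15–16: ring from
  position 19–20: ring from

5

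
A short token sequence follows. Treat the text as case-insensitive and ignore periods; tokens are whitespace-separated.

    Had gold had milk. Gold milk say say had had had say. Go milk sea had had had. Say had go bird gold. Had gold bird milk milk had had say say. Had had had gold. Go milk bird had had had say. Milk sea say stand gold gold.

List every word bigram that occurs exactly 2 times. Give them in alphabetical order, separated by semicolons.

go milk; gold had; milk sea; say say

Bigram counts meeting the condition (exactly 2 times):
  go milk: 2
  gold had: 2
  milk sea: 2
  say say: 2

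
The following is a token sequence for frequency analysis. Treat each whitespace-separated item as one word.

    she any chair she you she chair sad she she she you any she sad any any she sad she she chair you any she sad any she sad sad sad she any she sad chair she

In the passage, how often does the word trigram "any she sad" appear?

Scanning the 35 overlapping trigram windows for "any she sad":
  position 13–15: any she sad
  position 17–19: any she sad
  position 24–26: any she sad
  position 27–29: any she sad
  position 33–35: any she sad

5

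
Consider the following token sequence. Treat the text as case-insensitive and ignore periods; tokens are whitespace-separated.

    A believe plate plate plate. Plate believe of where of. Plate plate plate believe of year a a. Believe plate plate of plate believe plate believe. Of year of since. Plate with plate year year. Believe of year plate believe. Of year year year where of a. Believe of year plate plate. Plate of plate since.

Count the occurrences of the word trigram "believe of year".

5

Scanning the 54 overlapping trigram windows for "believe of year":
  position 14–16: believe of year
  position 26–28: believe of year
  position 36–38: believe of year
  position 40–42: believe of year
  position 48–50: believe of year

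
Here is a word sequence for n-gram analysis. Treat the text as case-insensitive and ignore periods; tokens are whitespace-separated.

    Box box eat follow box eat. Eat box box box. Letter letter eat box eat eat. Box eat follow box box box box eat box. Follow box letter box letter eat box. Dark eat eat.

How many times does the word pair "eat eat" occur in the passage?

Scanning the 34 overlapping bigram windows for "eat eat":
  position 6–7: eat eat
  position 15–16: eat eat
  position 34–35: eat eat

3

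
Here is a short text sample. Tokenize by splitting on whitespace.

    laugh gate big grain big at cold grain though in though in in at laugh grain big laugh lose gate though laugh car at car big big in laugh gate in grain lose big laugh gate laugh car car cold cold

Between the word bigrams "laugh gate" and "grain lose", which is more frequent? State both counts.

"laugh gate": 3 occurrences
"grain lose": 1 occurrence

"laugh gate" (3 vs 1)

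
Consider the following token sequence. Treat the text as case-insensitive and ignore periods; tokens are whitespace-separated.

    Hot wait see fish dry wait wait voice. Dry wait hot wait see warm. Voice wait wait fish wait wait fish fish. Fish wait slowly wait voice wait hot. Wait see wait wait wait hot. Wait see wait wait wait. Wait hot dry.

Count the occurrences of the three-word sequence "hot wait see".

4

Scanning the 41 overlapping trigram windows for "hot wait see":
  position 1–3: hot wait see
  position 11–13: hot wait see
  position 29–31: hot wait see
  position 35–37: hot wait see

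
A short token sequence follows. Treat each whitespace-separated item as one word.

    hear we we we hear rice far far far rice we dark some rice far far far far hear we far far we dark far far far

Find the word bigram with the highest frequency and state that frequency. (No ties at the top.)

"far far", 8 times

Bigram frequencies (highest first):
  far far: 8
  hear we: 2
  we we: 2
  rice far: 2
  we dark: 2
  we hear: 1
  … (9 more, each ≤ 1)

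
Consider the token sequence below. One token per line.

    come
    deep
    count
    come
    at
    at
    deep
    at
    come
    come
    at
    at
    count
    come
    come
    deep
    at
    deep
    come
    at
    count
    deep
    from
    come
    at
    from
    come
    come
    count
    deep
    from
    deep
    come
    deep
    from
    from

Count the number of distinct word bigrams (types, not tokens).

36 tokens → 35 bigram windows in total.
Repeated bigrams (each contributes count−1 duplicates):
  come at: 4
  come come: 3
  come deep: 3
  deep from: 3
  at at: 2
  at count: 2
  at deep: 2
  count come: 2
  … (4 more repeated)
17 duplicate windows → 35 − 17 = 18 distinct.

18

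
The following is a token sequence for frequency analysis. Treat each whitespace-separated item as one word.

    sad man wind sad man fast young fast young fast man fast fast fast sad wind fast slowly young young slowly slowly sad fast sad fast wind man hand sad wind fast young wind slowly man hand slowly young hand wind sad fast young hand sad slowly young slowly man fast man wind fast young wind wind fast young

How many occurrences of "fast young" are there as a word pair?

Scanning the 58 overlapping bigram windows for "fast young":
  position 6–7: fast young
  position 8–9: fast young
  position 32–33: fast young
  position 43–44: fast young
  position 54–55: fast young
  position 58–59: fast young

6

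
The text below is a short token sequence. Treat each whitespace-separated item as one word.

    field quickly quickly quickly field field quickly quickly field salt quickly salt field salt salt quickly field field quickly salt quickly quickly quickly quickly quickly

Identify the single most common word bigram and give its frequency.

Bigram frequencies (highest first):
  quickly quickly: 7
  field quickly: 3
  quickly field: 3
  salt quickly: 3
  field field: 2
  field salt: 2
  … (3 more, each ≤ 2)

"quickly quickly", 7 times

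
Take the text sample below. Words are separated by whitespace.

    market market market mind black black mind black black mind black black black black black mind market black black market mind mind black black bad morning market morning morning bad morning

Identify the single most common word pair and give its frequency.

Bigram frequencies (highest first):
  black black: 8
  mind black: 4
  black mind: 3
  market market: 2
  market mind: 2
  bad morning: 2
  … (9 more, each ≤ 1)

"black black", 8 times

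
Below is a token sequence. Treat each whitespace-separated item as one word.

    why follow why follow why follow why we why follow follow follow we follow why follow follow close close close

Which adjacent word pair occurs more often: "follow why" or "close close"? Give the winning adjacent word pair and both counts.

"follow why" (4 vs 2)

"follow why": 4 occurrences
"close close": 2 occurrences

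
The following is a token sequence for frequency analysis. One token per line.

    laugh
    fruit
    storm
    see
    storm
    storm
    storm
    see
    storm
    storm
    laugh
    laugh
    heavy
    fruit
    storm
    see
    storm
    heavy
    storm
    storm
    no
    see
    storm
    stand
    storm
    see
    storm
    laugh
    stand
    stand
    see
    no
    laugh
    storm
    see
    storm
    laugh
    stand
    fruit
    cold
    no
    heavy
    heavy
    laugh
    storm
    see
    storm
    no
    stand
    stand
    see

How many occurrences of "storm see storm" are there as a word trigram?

6

Scanning the 49 overlapping trigram windows for "storm see storm":
  position 3–5: storm see storm
  position 7–9: storm see storm
  position 15–17: storm see storm
  position 25–27: storm see storm
  position 34–36: storm see storm
  position 45–47: storm see storm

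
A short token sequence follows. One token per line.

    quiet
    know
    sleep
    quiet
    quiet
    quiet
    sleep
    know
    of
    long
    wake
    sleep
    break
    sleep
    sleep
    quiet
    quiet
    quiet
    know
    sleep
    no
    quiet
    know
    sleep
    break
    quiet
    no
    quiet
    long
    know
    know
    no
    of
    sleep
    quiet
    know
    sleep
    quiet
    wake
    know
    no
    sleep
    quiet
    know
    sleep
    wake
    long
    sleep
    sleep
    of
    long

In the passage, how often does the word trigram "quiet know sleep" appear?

5

Scanning the 49 overlapping trigram windows for "quiet know sleep":
  position 1–3: quiet know sleep
  position 18–20: quiet know sleep
  position 22–24: quiet know sleep
  position 35–37: quiet know sleep
  position 43–45: quiet know sleep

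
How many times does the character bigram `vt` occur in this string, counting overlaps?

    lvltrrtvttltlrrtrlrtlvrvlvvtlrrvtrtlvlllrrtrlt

3

Sliding a length-2 window over the 46 characters (45 positions):
  position 8–9: vt
  position 27–28: vt
  position 32–33: vt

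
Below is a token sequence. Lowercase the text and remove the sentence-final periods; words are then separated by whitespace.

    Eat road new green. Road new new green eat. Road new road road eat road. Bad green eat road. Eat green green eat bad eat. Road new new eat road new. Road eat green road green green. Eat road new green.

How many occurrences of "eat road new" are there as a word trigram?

Scanning the 39 overlapping trigram windows for "eat road new":
  position 1–3: eat road new
  position 9–11: eat road new
  position 25–27: eat road new
  position 29–31: eat road new
  position 38–40: eat road new

5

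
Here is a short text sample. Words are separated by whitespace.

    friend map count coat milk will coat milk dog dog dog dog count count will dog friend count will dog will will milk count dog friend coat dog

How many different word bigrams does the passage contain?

28 tokens → 27 bigram windows in total.
Repeated bigrams (each contributes count−1 duplicates):
  dog dog: 3
  coat milk: 2
  count will: 2
  dog friend: 2
  will dog: 2
6 duplicate windows → 27 − 6 = 21 distinct.

21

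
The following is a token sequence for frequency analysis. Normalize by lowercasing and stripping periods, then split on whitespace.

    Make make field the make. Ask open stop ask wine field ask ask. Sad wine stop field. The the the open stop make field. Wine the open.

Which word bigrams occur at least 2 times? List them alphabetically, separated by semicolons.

Bigram counts meeting the condition (at least 2 times):
  field the: 2
  make field: 2
  open stop: 2
  the open: 2
  the the: 2

field the; make field; open stop; the open; the the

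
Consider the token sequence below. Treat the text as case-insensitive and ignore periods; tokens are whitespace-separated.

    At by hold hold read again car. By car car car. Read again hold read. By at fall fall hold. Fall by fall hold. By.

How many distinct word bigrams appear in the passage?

25 tokens → 24 bigram windows in total.
Repeated bigrams (each contributes count−1 duplicates):
  car car: 2
  fall hold: 2
  hold read: 2
  read again: 2
4 duplicate windows → 24 − 4 = 20 distinct.

20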